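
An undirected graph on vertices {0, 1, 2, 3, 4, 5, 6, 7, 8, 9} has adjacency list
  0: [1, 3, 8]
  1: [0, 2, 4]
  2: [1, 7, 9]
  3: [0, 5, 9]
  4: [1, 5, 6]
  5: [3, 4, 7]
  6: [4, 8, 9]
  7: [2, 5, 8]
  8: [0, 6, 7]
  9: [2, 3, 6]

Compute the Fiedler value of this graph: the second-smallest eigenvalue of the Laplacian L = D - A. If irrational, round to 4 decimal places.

Reading degrees in the order [0, 1, 2, 3, 4, 5, 6, 7, 8, 9] gives [3, 3, 3, 3, 3, 3, 3, 3, 3, 3]; set D = diag(3, 3, 3, 3, 3, 3, 3, 3, 3, 3) and form L = D - A. The smallest Laplacian eigenvalue is always 0. The next one, lambda_2 = 2, measures how hard the graph is to disconnect: larger values mean better connectivity. The largest eigenvalue, 5, is at most the vertex count 10.

2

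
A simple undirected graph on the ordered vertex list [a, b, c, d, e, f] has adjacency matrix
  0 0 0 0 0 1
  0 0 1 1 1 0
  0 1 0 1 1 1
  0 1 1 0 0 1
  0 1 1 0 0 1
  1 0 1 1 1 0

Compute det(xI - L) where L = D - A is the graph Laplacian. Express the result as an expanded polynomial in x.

With the vertex order [a, b, c, d, e, f], the degrees are [1, 3, 4, 3, 3, 4], giving D = diag(1, 3, 4, 3, 3, 4) and L = D - A. L has integer entries, so p(x) = det(xI - L) has integer coefficients. Expanding the determinant yields x^6 - 18x^5 + 123x^4 - 392x^3 + 564x^2 - 270x. The coefficient of x^5 equals -trace(L) = -18, matching the sum of degrees. The eigenvalues sum to 18, which equals trace(L) = 2|E|.

x^6 - 18x^5 + 123x^4 - 392x^3 + 564x^2 - 270x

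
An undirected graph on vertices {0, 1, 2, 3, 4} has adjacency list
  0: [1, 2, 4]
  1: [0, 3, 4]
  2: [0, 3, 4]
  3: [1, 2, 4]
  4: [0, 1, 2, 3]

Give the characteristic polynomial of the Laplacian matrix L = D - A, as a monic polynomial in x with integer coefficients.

Each diagonal entry of L is the vertex degree and each off-diagonal entry is -1 where an edge is present, 0 otherwise; in the order [0, 1, 2, 3, 4] the diagonal is [3, 3, 3, 3, 4]. Computing det(xI - L) by cofactor expansion (or equivalently via sum-over-permutations) gives x^5 - 16x^4 + 94x^3 - 240x^2 + 225x. The coefficient of x^4 equals -trace(L) = -16, matching the sum of degrees.

x^5 - 16x^4 + 94x^3 - 240x^2 + 225x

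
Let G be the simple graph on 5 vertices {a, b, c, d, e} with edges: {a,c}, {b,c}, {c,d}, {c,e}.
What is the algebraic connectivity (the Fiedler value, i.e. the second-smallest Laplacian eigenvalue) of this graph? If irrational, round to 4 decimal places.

With the vertex order [a, b, c, d, e], the degrees are [1, 1, 4, 1, 1], giving D = diag(1, 1, 4, 1, 1) and L = D - A. The smallest Laplacian eigenvalue is always 0. The next one, lambda_2 = 1, measures how hard the graph is to disconnect: larger values mean better connectivity. By the matrix-tree theorem the graph has (1/5) * product of the nonzero eigenvalues = 1 spanning tree.

1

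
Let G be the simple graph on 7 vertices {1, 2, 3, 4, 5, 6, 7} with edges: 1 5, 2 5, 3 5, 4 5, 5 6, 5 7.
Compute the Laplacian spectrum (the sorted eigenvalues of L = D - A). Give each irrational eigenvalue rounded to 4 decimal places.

[0, 1, 1, 1, 1, 1, 7]

With the vertex order [1, 2, 3, 4, 5, 6, 7], the degrees are [1, 1, 1, 1, 6, 1, 1], giving D = diag(1, 1, 1, 1, 6, 1, 1) and L = D - A. Diagonalising L (or applying a numerical eigensolver to the 7x7 matrix) gives the spectrum above. The single zero eigenvalue shows the graph is connected. The eigenvalues sum to 12, which equals trace(L) = 2|E|.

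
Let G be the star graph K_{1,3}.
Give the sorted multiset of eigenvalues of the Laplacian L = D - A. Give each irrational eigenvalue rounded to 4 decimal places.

[0, 1, 1, 4]

The graph has 4 vertices and degree multiset [3, 1, 1, 1]; D is the diagonal matrix of degrees and L = D - A. Diagonalising L (or applying a numerical eigensolver to the 4x4 matrix) gives the spectrum above. The single zero eigenvalue shows the graph is connected. The largest eigenvalue, 4, is at most the vertex count 4.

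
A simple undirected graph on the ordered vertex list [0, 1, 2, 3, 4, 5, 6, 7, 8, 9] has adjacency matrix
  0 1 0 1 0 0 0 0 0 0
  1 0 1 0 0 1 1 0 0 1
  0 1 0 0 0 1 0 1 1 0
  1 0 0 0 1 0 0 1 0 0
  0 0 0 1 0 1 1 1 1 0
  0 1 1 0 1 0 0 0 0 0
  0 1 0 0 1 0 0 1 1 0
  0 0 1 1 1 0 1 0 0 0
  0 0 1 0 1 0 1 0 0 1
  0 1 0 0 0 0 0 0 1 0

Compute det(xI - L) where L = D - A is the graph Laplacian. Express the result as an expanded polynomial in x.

x^10 - 36x^9 + 560x^8 - 4932x^7 + 27053x^6 - 95652x^5 + 217530x^4 - 306138x^3 + 241408x^2 - 81120x

With the vertex order [0, 1, 2, 3, 4, 5, 6, 7, 8, 9], the degrees are [2, 5, 4, 3, 5, 3, 4, 4, 4, 2], giving D = diag(2, 5, 4, 3, 5, 3, 4, 4, 4, 2) and L = D - A. L has integer entries, so p(x) = det(xI - L) has integer coefficients. Expanding the determinant yields x^10 - 36x^9 + 560x^8 - 4932x^7 + 27053x^6 - 95652x^5 + 217530x^4 - 306138x^3 + 241408x^2 - 81120x. Since p(0) = det(-L) = 0, x divides p(x). The largest eigenvalue, 6.9778, is at most the vertex count 10.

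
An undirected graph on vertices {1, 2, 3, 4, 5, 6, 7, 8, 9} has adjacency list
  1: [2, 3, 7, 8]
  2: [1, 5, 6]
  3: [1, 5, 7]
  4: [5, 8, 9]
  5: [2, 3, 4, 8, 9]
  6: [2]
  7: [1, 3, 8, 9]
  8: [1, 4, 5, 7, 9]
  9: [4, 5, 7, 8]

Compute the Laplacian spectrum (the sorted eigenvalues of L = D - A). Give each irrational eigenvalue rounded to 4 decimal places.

[0, 0.6643, 2.0357, 3.0529, 3.6553, 4.4313, 5.4343, 5.8211, 6.9050]

Reading degrees in the order [1, 2, 3, 4, 5, 6, 7, 8, 9] gives [4, 3, 3, 3, 5, 1, 4, 5, 4]; set D = diag(4, 3, 3, 3, 5, 1, 4, 5, 4) and form L = D - A. The multiplicity of 0 as a Laplacian eigenvalue equals the number of connected components. The single zero eigenvalue shows the graph is connected. By the matrix-tree theorem the graph has (1/9) * product of the nonzero eigenvalues = 1623 spanning trees.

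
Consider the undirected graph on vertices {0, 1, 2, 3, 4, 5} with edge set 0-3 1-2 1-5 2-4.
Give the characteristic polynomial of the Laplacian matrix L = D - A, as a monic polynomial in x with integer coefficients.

Reading degrees in the order [0, 1, 2, 3, 4, 5] gives [1, 2, 2, 1, 1, 1]; set D = diag(1, 2, 2, 1, 1, 1) and form L = D - A. L has integer entries, so p(x) = det(xI - L) has integer coefficients. Expanding the determinant yields x^6 - 8x^5 + 22x^4 - 24x^3 + 8x^2. Since p(0) = det(-L) = 0, x divides p(x). There are 2 zeros in the spectrum, matching the 2 components. The largest eigenvalue, 3.4142, is at most the vertex count 6.

x^6 - 8x^5 + 22x^4 - 24x^3 + 8x^2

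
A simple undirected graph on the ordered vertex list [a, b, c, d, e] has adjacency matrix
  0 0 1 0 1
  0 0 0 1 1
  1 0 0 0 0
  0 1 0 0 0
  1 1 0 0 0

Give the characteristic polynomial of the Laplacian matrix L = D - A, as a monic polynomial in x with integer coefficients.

With the vertex order [a, b, c, d, e], the degrees are [2, 2, 1, 1, 2], giving D = diag(2, 2, 1, 1, 2) and L = D - A. L has integer entries, so p(x) = det(xI - L) has integer coefficients. Expanding the determinant yields x^5 - 8x^4 + 21x^3 - 20x^2 + 5x. The coefficient of x^4 equals -trace(L) = -8, matching the sum of degrees. The largest eigenvalue, 3.6180, is at most the vertex count 5. The eigenvalues sum to 8, which equals trace(L) = 2|E|.

x^5 - 8x^4 + 21x^3 - 20x^2 + 5x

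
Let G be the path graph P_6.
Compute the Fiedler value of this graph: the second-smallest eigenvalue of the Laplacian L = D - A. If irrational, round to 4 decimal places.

0.2679

The graph has 6 vertices and degree multiset [2, 2, 2, 2, 1, 1]; D is the diagonal matrix of degrees and L = D - A. The sorted Laplacian eigenvalues are [0, 0.2679, 1, 2, 3, 3.7321]; the algebraic connectivity is the second entry, 0.2679. The largest eigenvalue, 3.7321, is at most the vertex count 6. There is one zero in the spectrum, matching the 1 component.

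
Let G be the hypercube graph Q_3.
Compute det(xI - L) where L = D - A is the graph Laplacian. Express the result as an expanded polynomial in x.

x^8 - 24x^7 + 240x^6 - 1296x^5 + 4080x^4 - 7488x^3 + 7424x^2 - 3072x

The graph has 8 vertices and degree multiset [3, 3, 3, 3, 3, 3, 3, 3]; D is the diagonal matrix of degrees and L = D - A. The eigenvalues of L are [0, 2, 2, 2, 4, 4, 4, 6]; the characteristic polynomial is the product of (x - lambda_i), which multiplies out to x^8 - 24x^7 + 240x^6 - 1296x^5 + 4080x^4 - 7488x^3 + 7424x^2 - 3072x. The coefficient of x^7 equals -trace(L) = -24, matching the sum of degrees. There is one zero in the spectrum, matching the 1 component. The largest eigenvalue, 6, is at most the vertex count 8.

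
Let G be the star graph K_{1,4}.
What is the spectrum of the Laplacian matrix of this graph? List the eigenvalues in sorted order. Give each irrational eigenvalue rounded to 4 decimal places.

The graph has 5 vertices and degree multiset [4, 1, 1, 1, 1]; D is the diagonal matrix of degrees and L = D - A. L is symmetric positive semidefinite, so every eigenvalue is real and nonnegative. There is one zero in the spectrum, matching the 1 component. By the matrix-tree theorem the graph has (1/5) * product of the nonzero eigenvalues = 1 spanning tree.

[0, 1, 1, 1, 5]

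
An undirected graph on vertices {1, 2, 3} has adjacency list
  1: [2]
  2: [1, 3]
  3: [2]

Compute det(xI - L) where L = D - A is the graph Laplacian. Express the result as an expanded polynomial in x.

Reading degrees in the order [1, 2, 3] gives [1, 2, 1]; set D = diag(1, 2, 1) and form L = D - A. The eigenvalues of L are [0, 1, 3]; the characteristic polynomial is the product of (x - lambda_i), which multiplies out to x^3 - 4x^2 + 3x. Since p(0) = det(-L) = 0, x divides p(x). There is one zero in the spectrum, matching the 1 component. The eigenvalues sum to 4, which equals trace(L) = 2|E|.

x^3 - 4x^2 + 3x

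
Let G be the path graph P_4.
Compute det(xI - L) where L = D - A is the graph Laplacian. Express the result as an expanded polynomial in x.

x^4 - 6x^3 + 10x^2 - 4x

The graph has 4 vertices and degree multiset [2, 2, 1, 1]; D is the diagonal matrix of degrees and L = D - A. Computing det(xI - L) by cofactor expansion (or equivalently via sum-over-permutations) gives x^4 - 6x^3 + 10x^2 - 4x. The coefficient of x^3 equals -trace(L) = -6, matching the sum of degrees. There is one zero in the spectrum, matching the 1 component. The eigenvalues sum to 6, which equals trace(L) = 2|E|.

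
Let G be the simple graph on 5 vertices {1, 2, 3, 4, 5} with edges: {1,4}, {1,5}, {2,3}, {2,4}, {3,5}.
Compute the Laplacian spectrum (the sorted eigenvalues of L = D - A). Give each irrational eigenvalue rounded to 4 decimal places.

[0, 1.3820, 1.3820, 3.6180, 3.6180]

Each diagonal entry of L is the vertex degree and each off-diagonal entry is -1 where an edge is present, 0 otherwise; in the order [1, 2, 3, 4, 5] the diagonal is [2, 2, 2, 2, 2]. Since every row of L sums to 0, the all-ones vector is in the kernel and 0 is an eigenvalue. The single zero eigenvalue shows the graph is connected. The eigenvalues sum to 10, which equals trace(L) = 2|E|.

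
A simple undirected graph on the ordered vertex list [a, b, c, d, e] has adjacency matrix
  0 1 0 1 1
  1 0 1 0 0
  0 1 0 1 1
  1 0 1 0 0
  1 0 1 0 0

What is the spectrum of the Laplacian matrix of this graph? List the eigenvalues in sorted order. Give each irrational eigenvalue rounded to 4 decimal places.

Reading degrees in the order [a, b, c, d, e] gives [3, 2, 3, 2, 2]; set D = diag(3, 2, 3, 2, 2) and form L = D - A. L is symmetric positive semidefinite, so every eigenvalue is real and nonnegative. The single zero eigenvalue shows the graph is connected. There is one zero in the spectrum, matching the 1 component. By the matrix-tree theorem the graph has (1/5) * product of the nonzero eigenvalues = 12 spanning trees.

[0, 2, 2, 3, 5]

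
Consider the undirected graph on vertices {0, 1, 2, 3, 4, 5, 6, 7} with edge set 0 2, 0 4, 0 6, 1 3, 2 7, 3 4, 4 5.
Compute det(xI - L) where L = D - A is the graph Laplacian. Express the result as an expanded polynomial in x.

Each diagonal entry of L is the vertex degree and each off-diagonal entry is -1 where an edge is present, 0 otherwise; in the order [0, 1, 2, 3, 4, 5, 6, 7] the diagonal is [3, 1, 2, 2, 3, 1, 1, 1]. Computing det(xI - L) by cofactor expansion (or equivalently via sum-over-permutations) gives x^8 - 14x^7 + 76x^6 - 204x^5 + 286x^4 - 204x^3 + 68x^2 - 8x. The constant term is 0 because L is singular (the all-ones vector lies in its kernel). There is one zero in the spectrum, matching the 1 component.

x^8 - 14x^7 + 76x^6 - 204x^5 + 286x^4 - 204x^3 + 68x^2 - 8x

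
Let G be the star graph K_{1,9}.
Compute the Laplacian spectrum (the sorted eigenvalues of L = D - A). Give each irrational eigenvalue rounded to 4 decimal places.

The graph has 10 vertices and degree multiset [9, 1, 1, 1, 1, 1, 1, 1, 1, 1]; D is the diagonal matrix of degrees and L = D - A. L is symmetric positive semidefinite, so every eigenvalue is real and nonnegative. The single zero eigenvalue shows the graph is connected.

[0, 1, 1, 1, 1, 1, 1, 1, 1, 10]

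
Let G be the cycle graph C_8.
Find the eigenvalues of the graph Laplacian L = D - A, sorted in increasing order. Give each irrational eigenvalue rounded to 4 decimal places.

[0, 0.5858, 0.5858, 2, 2, 3.4142, 3.4142, 4]

The graph has 8 vertices and degree multiset [2, 2, 2, 2, 2, 2, 2, 2]; D is the diagonal matrix of degrees and L = D - A. Since every row of L sums to 0, the all-ones vector is in the kernel and 0 is an eigenvalue. The largest eigenvalue, 4, is at most the vertex count 8. The eigenvalues sum to 16, which equals trace(L) = 2|E|.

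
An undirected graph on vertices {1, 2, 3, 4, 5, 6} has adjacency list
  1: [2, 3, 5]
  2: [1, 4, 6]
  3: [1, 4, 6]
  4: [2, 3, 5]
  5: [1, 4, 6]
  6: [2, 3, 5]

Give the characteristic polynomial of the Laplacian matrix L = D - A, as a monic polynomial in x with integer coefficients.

Reading degrees in the order [1, 2, 3, 4, 5, 6] gives [3, 3, 3, 3, 3, 3]; set D = diag(3, 3, 3, 3, 3, 3) and form L = D - A. L has integer entries, so p(x) = det(xI - L) has integer coefficients. Expanding the determinant yields x^6 - 18x^5 + 126x^4 - 432x^3 + 729x^2 - 486x. Since p(0) = det(-L) = 0, x divides p(x). The eigenvalues sum to 18, which equals trace(L) = 2|E|.

x^6 - 18x^5 + 126x^4 - 432x^3 + 729x^2 - 486x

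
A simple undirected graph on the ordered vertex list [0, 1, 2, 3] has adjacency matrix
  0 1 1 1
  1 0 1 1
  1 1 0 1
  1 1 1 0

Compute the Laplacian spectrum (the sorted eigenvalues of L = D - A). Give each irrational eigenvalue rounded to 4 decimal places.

Reading degrees in the order [0, 1, 2, 3] gives [3, 3, 3, 3]; set D = diag(3, 3, 3, 3) and form L = D - A. The multiplicity of 0 as a Laplacian eigenvalue equals the number of connected components. The single zero eigenvalue shows the graph is connected. The eigenvalues sum to 12, which equals trace(L) = 2|E|.

[0, 4, 4, 4]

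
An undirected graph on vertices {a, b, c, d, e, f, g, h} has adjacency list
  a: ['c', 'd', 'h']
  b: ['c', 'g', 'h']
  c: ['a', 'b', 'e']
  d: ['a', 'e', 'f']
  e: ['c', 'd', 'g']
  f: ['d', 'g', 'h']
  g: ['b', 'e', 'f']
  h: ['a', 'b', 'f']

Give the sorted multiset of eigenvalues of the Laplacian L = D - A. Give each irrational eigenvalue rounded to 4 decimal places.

Each diagonal entry of L is the vertex degree and each off-diagonal entry is -1 where an edge is present, 0 otherwise; in the order [a, b, c, d, e, f, g, h] the diagonal is [3, 3, 3, 3, 3, 3, 3, 3]. The multiplicity of 0 as a Laplacian eigenvalue equals the number of connected components. The single zero eigenvalue shows the graph is connected. There is one zero in the spectrum, matching the 1 component.

[0, 2, 2, 2, 4, 4, 4, 6]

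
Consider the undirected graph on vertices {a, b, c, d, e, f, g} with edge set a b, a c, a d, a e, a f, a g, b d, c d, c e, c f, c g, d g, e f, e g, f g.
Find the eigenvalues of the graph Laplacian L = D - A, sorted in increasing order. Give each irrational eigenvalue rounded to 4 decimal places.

With the vertex order [a, b, c, d, e, f, g], the degrees are [6, 2, 5, 4, 4, 4, 5], giving D = diag(6, 2, 5, 4, 4, 4, 5) and L = D - A. Since every row of L sums to 0, the all-ones vector is in the kernel and 0 is an eigenvalue. There is one zero in the spectrum, matching the 1 component.

[0, 1.7639, 4, 5, 6, 6.2361, 7]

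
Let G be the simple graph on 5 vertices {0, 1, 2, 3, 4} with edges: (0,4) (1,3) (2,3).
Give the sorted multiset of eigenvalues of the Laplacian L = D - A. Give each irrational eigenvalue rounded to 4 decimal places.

[0, 0, 1, 2, 3]

Reading degrees in the order [0, 1, 2, 3, 4] gives [1, 1, 1, 2, 1]; set D = diag(1, 1, 1, 2, 1) and form L = D - A. L is symmetric positive semidefinite, so every eigenvalue is real and nonnegative. The 2 zero eigenvalues correspond to the 2 connected components. The largest eigenvalue, 3, is at most the vertex count 5. The eigenvalues sum to 6, which equals trace(L) = 2|E|.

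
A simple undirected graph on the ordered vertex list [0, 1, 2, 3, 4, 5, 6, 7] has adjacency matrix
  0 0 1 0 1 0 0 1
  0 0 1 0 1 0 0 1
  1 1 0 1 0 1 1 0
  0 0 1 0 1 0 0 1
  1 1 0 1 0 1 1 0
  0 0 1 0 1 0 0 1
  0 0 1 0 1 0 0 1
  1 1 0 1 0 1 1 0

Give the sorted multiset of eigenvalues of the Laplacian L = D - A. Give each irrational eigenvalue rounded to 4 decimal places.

Each diagonal entry of L is the vertex degree and each off-diagonal entry is -1 where an edge is present, 0 otherwise; in the order [0, 1, 2, 3, 4, 5, 6, 7] the diagonal is [3, 3, 5, 3, 5, 3, 3, 5]. Since every row of L sums to 0, the all-ones vector is in the kernel and 0 is an eigenvalue. By the matrix-tree theorem the graph has (1/8) * product of the nonzero eigenvalues = 2025 spanning trees.

[0, 3, 3, 3, 3, 5, 5, 8]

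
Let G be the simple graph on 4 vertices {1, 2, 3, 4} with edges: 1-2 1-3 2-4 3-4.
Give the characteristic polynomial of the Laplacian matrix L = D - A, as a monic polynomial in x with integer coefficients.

With the vertex order [1, 2, 3, 4], the degrees are [2, 2, 2, 2], giving D = diag(2, 2, 2, 2) and L = D - A. Computing det(xI - L) by cofactor expansion (or equivalently via sum-over-permutations) gives x^4 - 8x^3 + 20x^2 - 16x. Since p(0) = det(-L) = 0, x divides p(x). The eigenvalues sum to 8, which equals trace(L) = 2|E|.

x^4 - 8x^3 + 20x^2 - 16x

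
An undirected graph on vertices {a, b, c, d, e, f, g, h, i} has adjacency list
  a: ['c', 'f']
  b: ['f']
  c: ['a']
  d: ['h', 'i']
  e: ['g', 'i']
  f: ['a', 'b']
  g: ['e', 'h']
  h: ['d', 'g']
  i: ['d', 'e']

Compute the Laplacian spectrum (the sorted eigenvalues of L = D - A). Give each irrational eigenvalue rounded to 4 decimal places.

With the vertex order [a, b, c, d, e, f, g, h, i], the degrees are [2, 1, 1, 2, 2, 2, 2, 2, 2], giving D = diag(2, 1, 1, 2, 2, 2, 2, 2, 2) and L = D - A. The multiplicity of 0 as a Laplacian eigenvalue equals the number of connected components. The 2 zero eigenvalues correspond to the 2 connected components. The largest eigenvalue, 3.6180, is at most the vertex count 9. The eigenvalues sum to 16, which equals trace(L) = 2|E|.

[0, 0, 0.5858, 1.3820, 1.3820, 2, 3.4142, 3.6180, 3.6180]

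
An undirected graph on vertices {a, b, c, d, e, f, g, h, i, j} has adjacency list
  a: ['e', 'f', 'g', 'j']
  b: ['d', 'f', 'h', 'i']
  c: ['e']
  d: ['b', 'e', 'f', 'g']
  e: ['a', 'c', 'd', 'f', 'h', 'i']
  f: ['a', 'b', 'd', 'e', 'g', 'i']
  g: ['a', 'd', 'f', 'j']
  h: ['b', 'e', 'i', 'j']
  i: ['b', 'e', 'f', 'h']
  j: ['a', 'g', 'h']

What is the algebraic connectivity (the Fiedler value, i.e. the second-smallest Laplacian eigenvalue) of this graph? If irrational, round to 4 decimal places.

With the vertex order [a, b, c, d, e, f, g, h, i, j], the degrees are [4, 4, 1, 4, 6, 6, 4, 4, 4, 3], giving D = diag(4, 4, 1, 4, 6, 6, 4, 4, 4, 3) and L = D - A. The sorted Laplacian eigenvalues are [0, 0.9135, 2.0457, 2.8002, 4.0167, 5, 5, 5.4610, 7.0560, 7.7069]; the algebraic connectivity is the second entry, 0.9135. There is one zero in the spectrum, matching the 1 component.

0.9135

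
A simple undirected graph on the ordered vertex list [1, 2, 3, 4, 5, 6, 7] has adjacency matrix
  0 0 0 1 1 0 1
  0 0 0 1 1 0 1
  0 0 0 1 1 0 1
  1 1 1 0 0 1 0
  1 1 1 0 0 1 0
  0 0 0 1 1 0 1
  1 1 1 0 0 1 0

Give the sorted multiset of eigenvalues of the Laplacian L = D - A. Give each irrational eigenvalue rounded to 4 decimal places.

Each diagonal entry of L is the vertex degree and each off-diagonal entry is -1 where an edge is present, 0 otherwise; in the order [1, 2, 3, 4, 5, 6, 7] the diagonal is [3, 3, 3, 4, 4, 3, 4]. Since every row of L sums to 0, the all-ones vector is in the kernel and 0 is an eigenvalue. The single zero eigenvalue shows the graph is connected. There is one zero in the spectrum, matching the 1 component. By the matrix-tree theorem the graph has (1/7) * product of the nonzero eigenvalues = 432 spanning trees.

[0, 3, 3, 3, 4, 4, 7]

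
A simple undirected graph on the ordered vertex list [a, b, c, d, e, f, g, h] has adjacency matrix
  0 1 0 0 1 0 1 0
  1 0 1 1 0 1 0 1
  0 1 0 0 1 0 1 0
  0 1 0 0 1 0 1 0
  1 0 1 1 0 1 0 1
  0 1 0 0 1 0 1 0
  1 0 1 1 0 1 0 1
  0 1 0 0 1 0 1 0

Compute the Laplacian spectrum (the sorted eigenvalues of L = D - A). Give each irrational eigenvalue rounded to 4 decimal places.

With the vertex order [a, b, c, d, e, f, g, h], the degrees are [3, 5, 3, 3, 5, 3, 5, 3], giving D = diag(3, 5, 3, 3, 5, 3, 5, 3) and L = D - A. L is symmetric positive semidefinite, so every eigenvalue is real and nonnegative. The single zero eigenvalue shows the graph is connected. By the matrix-tree theorem the graph has (1/8) * product of the nonzero eigenvalues = 2025 spanning trees.

[0, 3, 3, 3, 3, 5, 5, 8]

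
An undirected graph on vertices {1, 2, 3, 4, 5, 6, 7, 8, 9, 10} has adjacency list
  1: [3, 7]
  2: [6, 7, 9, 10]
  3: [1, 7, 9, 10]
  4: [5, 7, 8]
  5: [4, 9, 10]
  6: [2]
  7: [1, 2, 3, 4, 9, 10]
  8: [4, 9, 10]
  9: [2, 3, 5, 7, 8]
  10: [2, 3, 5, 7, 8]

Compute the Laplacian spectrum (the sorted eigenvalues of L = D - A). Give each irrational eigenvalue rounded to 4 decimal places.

[0, 0.7797, 1.4685, 2.8991, 3, 3.9434, 4.3785, 5, 6.7472, 7.7836]

Each diagonal entry of L is the vertex degree and each off-diagonal entry is -1 where an edge is present, 0 otherwise; in the order [1, 2, 3, 4, 5, 6, 7, 8, 9, 10] the diagonal is [2, 4, 4, 3, 3, 1, 6, 3, 5, 5]. L is symmetric positive semidefinite, so every eigenvalue is real and nonnegative.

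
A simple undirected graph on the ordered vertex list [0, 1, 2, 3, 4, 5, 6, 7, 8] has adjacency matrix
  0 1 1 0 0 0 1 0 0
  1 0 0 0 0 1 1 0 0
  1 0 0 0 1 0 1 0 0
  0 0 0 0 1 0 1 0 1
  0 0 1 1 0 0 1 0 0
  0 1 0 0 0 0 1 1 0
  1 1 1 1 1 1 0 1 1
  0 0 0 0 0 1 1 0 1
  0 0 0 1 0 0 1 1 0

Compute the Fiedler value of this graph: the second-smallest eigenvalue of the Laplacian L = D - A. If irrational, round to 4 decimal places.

1.5858

Reading degrees in the order [0, 1, 2, 3, 4, 5, 6, 7, 8] gives [3, 3, 3, 3, 3, 3, 8, 3, 3]; set D = diag(3, 3, 3, 3, 3, 3, 8, 3, 3) and form L = D - A. Computing the eigenvalues of L and sorting gives [0, 1.5858, 1.5858, 3, 3, 4.4142, 4.4142, 5, 9]. The Fiedler value lambda_2 = 1.5858 is strictly positive, so the graph is connected. There is one zero in the spectrum, matching the 1 component.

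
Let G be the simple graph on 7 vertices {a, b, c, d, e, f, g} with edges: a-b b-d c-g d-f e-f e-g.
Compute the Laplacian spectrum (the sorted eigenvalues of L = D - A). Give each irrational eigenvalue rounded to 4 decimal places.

[0, 0.1981, 0.7530, 1.5550, 2.4450, 3.2470, 3.8019]

With the vertex order [a, b, c, d, e, f, g], the degrees are [1, 2, 1, 2, 2, 2, 2], giving D = diag(1, 2, 1, 2, 2, 2, 2) and L = D - A. Diagonalising L (or applying a numerical eigensolver to the 7x7 matrix) gives the spectrum above. The single zero eigenvalue shows the graph is connected. The eigenvalues sum to 12, which equals trace(L) = 2|E|.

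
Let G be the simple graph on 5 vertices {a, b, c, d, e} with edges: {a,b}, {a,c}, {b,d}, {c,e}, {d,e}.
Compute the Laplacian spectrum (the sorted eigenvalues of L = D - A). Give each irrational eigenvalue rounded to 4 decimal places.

Reading degrees in the order [a, b, c, d, e] gives [2, 2, 2, 2, 2]; set D = diag(2, 2, 2, 2, 2) and form L = D - A. Since every row of L sums to 0, the all-ones vector is in the kernel and 0 is an eigenvalue. By the matrix-tree theorem the graph has (1/5) * product of the nonzero eigenvalues = 5 spanning trees.

[0, 1.3820, 1.3820, 3.6180, 3.6180]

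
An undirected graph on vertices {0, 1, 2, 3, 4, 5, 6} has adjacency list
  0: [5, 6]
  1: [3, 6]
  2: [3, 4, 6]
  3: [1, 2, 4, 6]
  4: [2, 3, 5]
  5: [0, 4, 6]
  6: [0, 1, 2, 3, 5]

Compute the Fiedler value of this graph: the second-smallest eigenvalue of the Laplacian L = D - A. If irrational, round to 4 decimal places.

Each diagonal entry of L is the vertex degree and each off-diagonal entry is -1 where an edge is present, 0 otherwise; in the order [0, 1, 2, 3, 4, 5, 6] the diagonal is [2, 2, 3, 4, 3, 3, 5]. The smallest Laplacian eigenvalue is always 0. The next one, lambda_2 = 1.4080, measures how hard the graph is to disconnect: larger values mean better connectivity. The eigenvalues sum to 22, which equals trace(L) = 2|E|.

1.4080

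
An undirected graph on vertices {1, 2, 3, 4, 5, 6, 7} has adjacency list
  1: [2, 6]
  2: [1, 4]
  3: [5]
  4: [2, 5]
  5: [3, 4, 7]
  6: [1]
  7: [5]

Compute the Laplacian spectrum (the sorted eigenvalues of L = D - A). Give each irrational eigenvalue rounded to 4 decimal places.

[0, 0.2254, 1, 1, 2.1859, 3.3604, 4.2283]

With the vertex order [1, 2, 3, 4, 5, 6, 7], the degrees are [2, 2, 1, 2, 3, 1, 1], giving D = diag(2, 2, 1, 2, 3, 1, 1) and L = D - A. L is symmetric positive semidefinite, so every eigenvalue is real and nonnegative. By the matrix-tree theorem the graph has (1/7) * product of the nonzero eigenvalues = 1 spanning tree.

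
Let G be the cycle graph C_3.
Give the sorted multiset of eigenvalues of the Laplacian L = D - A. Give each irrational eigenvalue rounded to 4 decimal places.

[0, 3, 3]

The graph has 3 vertices and degree multiset [2, 2, 2]; D is the diagonal matrix of degrees and L = D - A. Since every row of L sums to 0, the all-ones vector is in the kernel and 0 is an eigenvalue. The single zero eigenvalue shows the graph is connected. By the matrix-tree theorem the graph has (1/3) * product of the nonzero eigenvalues = 3 spanning trees.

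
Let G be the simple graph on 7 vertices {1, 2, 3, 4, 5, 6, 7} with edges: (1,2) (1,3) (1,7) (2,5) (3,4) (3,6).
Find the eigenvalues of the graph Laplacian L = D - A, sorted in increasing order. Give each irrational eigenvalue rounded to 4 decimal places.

[0, 0.3217, 0.6802, 1, 2.1397, 3.2297, 4.6287]

Each diagonal entry of L is the vertex degree and each off-diagonal entry is -1 where an edge is present, 0 otherwise; in the order [1, 2, 3, 4, 5, 6, 7] the diagonal is [3, 2, 3, 1, 1, 1, 1]. Since every row of L sums to 0, the all-ones vector is in the kernel and 0 is an eigenvalue. The single zero eigenvalue shows the graph is connected. The eigenvalues sum to 12, which equals trace(L) = 2|E|.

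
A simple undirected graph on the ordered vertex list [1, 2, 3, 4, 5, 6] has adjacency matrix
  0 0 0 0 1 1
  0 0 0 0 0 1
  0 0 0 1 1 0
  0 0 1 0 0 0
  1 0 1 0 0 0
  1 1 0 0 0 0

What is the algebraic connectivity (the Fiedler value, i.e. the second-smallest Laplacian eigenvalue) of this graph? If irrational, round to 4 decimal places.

Reading degrees in the order [1, 2, 3, 4, 5, 6] gives [2, 1, 2, 1, 2, 2]; set D = diag(2, 1, 2, 1, 2, 2) and form L = D - A. The sorted Laplacian eigenvalues are [0, 0.2679, 1, 2, 3, 3.7321]; the algebraic connectivity is the second entry, 0.2679.

0.2679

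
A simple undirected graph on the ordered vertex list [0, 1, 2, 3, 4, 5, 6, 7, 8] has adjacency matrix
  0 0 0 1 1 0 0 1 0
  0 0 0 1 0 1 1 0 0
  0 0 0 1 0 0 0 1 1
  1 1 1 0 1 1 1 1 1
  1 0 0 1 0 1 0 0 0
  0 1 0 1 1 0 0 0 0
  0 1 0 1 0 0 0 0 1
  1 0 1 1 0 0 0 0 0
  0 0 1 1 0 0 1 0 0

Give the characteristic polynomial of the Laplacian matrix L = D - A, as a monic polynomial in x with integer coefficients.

With the vertex order [0, 1, 2, 3, 4, 5, 6, 7, 8], the degrees are [3, 3, 3, 8, 3, 3, 3, 3, 3], giving D = diag(3, 3, 3, 8, 3, 3, 3, 3, 3) and L = D - A. Computing det(xI - L) by cofactor expansion (or equivalently via sum-over-permutations) gives x^9 - 32x^8 + 428x^7 - 3136x^6 + 13786x^5 - 37232x^4 + 60276x^3 - 53424x^2 + 19845x. The coefficient of x^8 equals -trace(L) = -32, matching the sum of degrees. There is one zero in the spectrum, matching the 1 component.

x^9 - 32x^8 + 428x^7 - 3136x^6 + 13786x^5 - 37232x^4 + 60276x^3 - 53424x^2 + 19845x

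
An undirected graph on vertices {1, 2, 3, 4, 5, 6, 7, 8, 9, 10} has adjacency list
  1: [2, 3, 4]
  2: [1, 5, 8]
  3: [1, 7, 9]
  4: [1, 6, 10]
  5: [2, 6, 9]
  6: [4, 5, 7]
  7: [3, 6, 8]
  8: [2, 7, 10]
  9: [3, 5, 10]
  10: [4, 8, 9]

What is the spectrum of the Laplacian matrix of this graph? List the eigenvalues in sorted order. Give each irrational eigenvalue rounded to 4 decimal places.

Each diagonal entry of L is the vertex degree and each off-diagonal entry is -1 where an edge is present, 0 otherwise; in the order [1, 2, 3, 4, 5, 6, 7, 8, 9, 10] the diagonal is [3, 3, 3, 3, 3, 3, 3, 3, 3, 3]. Since every row of L sums to 0, the all-ones vector is in the kernel and 0 is an eigenvalue. By the matrix-tree theorem the graph has (1/10) * product of the nonzero eigenvalues = 2000 spanning trees. The largest eigenvalue, 5, is at most the vertex count 10.

[0, 2, 2, 2, 2, 2, 5, 5, 5, 5]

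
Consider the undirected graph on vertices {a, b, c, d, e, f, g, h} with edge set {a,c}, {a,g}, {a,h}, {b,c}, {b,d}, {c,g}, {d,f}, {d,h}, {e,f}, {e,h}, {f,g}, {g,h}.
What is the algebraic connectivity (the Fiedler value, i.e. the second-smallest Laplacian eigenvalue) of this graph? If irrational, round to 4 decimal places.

Reading degrees in the order [a, b, c, d, e, f, g, h] gives [3, 2, 3, 3, 2, 3, 4, 4]; set D = diag(3, 2, 3, 3, 2, 3, 4, 4) and form L = D - A. The smallest Laplacian eigenvalue is always 0. The next one, lambda_2 = 1.2227, measures how hard the graph is to disconnect: larger values mean better connectivity.

1.2227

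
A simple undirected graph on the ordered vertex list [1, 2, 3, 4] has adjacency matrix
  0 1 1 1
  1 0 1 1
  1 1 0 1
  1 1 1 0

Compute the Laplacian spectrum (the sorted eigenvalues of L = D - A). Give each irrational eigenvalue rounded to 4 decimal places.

[0, 4, 4, 4]

With the vertex order [1, 2, 3, 4], the degrees are [3, 3, 3, 3], giving D = diag(3, 3, 3, 3) and L = D - A. L is symmetric positive semidefinite, so every eigenvalue is real and nonnegative. The single zero eigenvalue shows the graph is connected. By the matrix-tree theorem the graph has (1/4) * product of the nonzero eigenvalues = 16 spanning trees.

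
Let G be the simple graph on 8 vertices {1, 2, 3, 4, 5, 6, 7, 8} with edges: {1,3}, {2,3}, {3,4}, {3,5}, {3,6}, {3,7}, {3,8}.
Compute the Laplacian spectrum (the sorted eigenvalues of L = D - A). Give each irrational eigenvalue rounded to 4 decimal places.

[0, 1, 1, 1, 1, 1, 1, 8]

With the vertex order [1, 2, 3, 4, 5, 6, 7, 8], the degrees are [1, 1, 7, 1, 1, 1, 1, 1], giving D = diag(1, 1, 7, 1, 1, 1, 1, 1) and L = D - A. The multiplicity of 0 as a Laplacian eigenvalue equals the number of connected components. There is one zero in the spectrum, matching the 1 component. The largest eigenvalue, 8, is at most the vertex count 8.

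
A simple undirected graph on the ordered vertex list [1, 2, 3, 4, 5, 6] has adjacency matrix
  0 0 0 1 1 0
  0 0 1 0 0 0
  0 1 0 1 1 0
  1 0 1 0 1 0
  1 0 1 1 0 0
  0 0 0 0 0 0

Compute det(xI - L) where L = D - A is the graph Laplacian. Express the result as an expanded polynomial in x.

Each diagonal entry of L is the vertex degree and each off-diagonal entry is -1 where an edge is present, 0 otherwise; in the order [1, 2, 3, 4, 5, 6] the diagonal is [2, 1, 3, 3, 3, 0]. Computing det(xI - L) by cofactor expansion (or equivalently via sum-over-permutations) gives x^6 - 12x^5 + 50x^4 - 82x^3 + 40x^2. The coefficient of x^5 equals -trace(L) = -12, matching the sum of degrees. There are 2 zeros in the spectrum, matching the 2 components.

x^6 - 12x^5 + 50x^4 - 82x^3 + 40x^2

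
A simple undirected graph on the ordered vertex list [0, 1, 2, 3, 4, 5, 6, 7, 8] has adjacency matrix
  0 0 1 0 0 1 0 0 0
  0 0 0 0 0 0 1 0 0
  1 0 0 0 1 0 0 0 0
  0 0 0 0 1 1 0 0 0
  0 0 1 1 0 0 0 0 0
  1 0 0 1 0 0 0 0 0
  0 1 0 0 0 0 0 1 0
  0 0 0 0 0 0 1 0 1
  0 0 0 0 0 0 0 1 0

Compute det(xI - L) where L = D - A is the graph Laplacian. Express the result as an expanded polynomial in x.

With the vertex order [0, 1, 2, 3, 4, 5, 6, 7, 8], the degrees are [2, 1, 2, 2, 2, 2, 2, 2, 1], giving D = diag(2, 1, 2, 2, 2, 2, 2, 2, 1) and L = D - A. L has integer entries, so p(x) = det(xI - L) has integer coefficients. Expanding the determinant yields x^9 - 16x^8 + 105x^7 - 364x^6 + 715x^5 - 790x^4 + 450x^3 - 100x^2. The constant term is 0 because L is singular (the all-ones vector lies in its kernel). There are 2 zeros in the spectrum, matching the 2 components.

x^9 - 16x^8 + 105x^7 - 364x^6 + 715x^5 - 790x^4 + 450x^3 - 100x^2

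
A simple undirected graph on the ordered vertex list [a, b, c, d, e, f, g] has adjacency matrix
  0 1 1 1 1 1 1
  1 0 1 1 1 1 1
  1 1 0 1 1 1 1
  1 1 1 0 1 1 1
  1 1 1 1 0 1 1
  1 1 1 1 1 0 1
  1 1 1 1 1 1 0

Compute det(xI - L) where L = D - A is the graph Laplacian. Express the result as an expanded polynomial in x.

With the vertex order [a, b, c, d, e, f, g], the degrees are [6, 6, 6, 6, 6, 6, 6], giving D = diag(6, 6, 6, 6, 6, 6, 6) and L = D - A. Computing det(xI - L) by cofactor expansion (or equivalently via sum-over-permutations) gives x^7 - 42x^6 + 735x^5 - 6860x^4 + 36015x^3 - 100842x^2 + 117649x. Since p(0) = det(-L) = 0, x divides p(x). By the matrix-tree theorem the graph has (1/7) * product of the nonzero eigenvalues = 16807 spanning trees.

x^7 - 42x^6 + 735x^5 - 6860x^4 + 36015x^3 - 100842x^2 + 117649x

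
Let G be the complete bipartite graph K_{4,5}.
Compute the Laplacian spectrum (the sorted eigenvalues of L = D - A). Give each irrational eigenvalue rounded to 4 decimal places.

The graph has 9 vertices and degree multiset [5, 5, 5, 5, 4, 4, 4, 4, 4]; D is the diagonal matrix of degrees and L = D - A. L is symmetric positive semidefinite, so every eigenvalue is real and nonnegative. The single zero eigenvalue shows the graph is connected. The eigenvalues sum to 40, which equals trace(L) = 2|E|.

[0, 4, 4, 4, 4, 5, 5, 5, 9]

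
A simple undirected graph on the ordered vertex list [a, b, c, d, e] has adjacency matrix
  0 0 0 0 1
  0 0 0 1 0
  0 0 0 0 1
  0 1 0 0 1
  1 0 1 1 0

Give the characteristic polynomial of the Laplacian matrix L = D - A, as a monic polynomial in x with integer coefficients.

x^5 - 8x^4 + 20x^3 - 18x^2 + 5x

Each diagonal entry of L is the vertex degree and each off-diagonal entry is -1 where an edge is present, 0 otherwise; in the order [a, b, c, d, e] the diagonal is [1, 1, 1, 2, 3]. L has integer entries, so p(x) = det(xI - L) has integer coefficients. Expanding the determinant yields x^5 - 8x^4 + 20x^3 - 18x^2 + 5x. The coefficient of x^4 equals -trace(L) = -8, matching the sum of degrees. The largest eigenvalue, 4.1701, is at most the vertex count 5.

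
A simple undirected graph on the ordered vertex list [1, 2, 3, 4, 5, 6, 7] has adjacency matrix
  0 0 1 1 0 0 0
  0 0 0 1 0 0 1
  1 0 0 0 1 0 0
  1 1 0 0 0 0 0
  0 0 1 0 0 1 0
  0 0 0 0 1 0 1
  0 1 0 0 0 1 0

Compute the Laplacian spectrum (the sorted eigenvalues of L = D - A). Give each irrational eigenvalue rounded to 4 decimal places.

Reading degrees in the order [1, 2, 3, 4, 5, 6, 7] gives [2, 2, 2, 2, 2, 2, 2]; set D = diag(2, 2, 2, 2, 2, 2, 2) and form L = D - A. The multiplicity of 0 as a Laplacian eigenvalue equals the number of connected components. The single zero eigenvalue shows the graph is connected. The eigenvalues sum to 14, which equals trace(L) = 2|E|.

[0, 0.7530, 0.7530, 2.4450, 2.4450, 3.8019, 3.8019]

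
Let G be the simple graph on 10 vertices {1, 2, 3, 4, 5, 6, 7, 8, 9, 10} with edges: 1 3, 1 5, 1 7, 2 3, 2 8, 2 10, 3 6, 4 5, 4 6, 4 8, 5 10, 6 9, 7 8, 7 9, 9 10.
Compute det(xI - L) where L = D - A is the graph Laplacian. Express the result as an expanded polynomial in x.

x^10 - 30x^9 + 390x^8 - 2880x^7 + 13305x^6 - 39882x^5 + 77640x^4 - 94800x^3 + 66000x^2 - 20000x

With the vertex order [1, 2, 3, 4, 5, 6, 7, 8, 9, 10], the degrees are [3, 3, 3, 3, 3, 3, 3, 3, 3, 3], giving D = diag(3, 3, 3, 3, 3, 3, 3, 3, 3, 3) and L = D - A. L has integer entries, so p(x) = det(xI - L) has integer coefficients. Expanding the determinant yields x^10 - 30x^9 + 390x^8 - 2880x^7 + 13305x^6 - 39882x^5 + 77640x^4 - 94800x^3 + 66000x^2 - 20000x. Since p(0) = det(-L) = 0, x divides p(x). The largest eigenvalue, 5, is at most the vertex count 10.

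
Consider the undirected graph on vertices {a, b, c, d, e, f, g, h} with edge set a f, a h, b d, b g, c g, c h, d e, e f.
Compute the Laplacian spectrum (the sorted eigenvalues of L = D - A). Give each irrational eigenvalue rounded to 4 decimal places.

[0, 0.5858, 0.5858, 2, 2, 3.4142, 3.4142, 4]

Each diagonal entry of L is the vertex degree and each off-diagonal entry is -1 where an edge is present, 0 otherwise; in the order [a, b, c, d, e, f, g, h] the diagonal is [2, 2, 2, 2, 2, 2, 2, 2]. The multiplicity of 0 as a Laplacian eigenvalue equals the number of connected components. The single zero eigenvalue shows the graph is connected. The largest eigenvalue, 4, is at most the vertex count 8. The eigenvalues sum to 16, which equals trace(L) = 2|E|.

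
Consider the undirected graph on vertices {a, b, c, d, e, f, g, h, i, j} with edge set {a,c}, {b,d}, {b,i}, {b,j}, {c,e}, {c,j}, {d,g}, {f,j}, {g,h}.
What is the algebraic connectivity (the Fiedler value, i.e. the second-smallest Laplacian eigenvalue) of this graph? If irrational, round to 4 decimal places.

0.1614

With the vertex order [a, b, c, d, e, f, g, h, i, j], the degrees are [1, 3, 3, 2, 1, 1, 2, 1, 1, 3], giving D = diag(1, 3, 3, 2, 1, 1, 2, 1, 1, 3) and L = D - A. The smallest Laplacian eigenvalue is always 0. The next one, lambda_2 = 0.1614, measures how hard the graph is to disconnect: larger values mean better connectivity. The eigenvalues sum to 18, which equals trace(L) = 2|E|.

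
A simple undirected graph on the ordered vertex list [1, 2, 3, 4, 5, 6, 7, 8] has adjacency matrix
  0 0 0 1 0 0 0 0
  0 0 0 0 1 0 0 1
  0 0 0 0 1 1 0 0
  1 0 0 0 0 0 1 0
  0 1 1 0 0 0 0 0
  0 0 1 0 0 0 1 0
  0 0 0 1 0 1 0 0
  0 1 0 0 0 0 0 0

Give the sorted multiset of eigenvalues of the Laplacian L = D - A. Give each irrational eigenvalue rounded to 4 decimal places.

[0, 0.1522, 0.5858, 1.2346, 2, 2.7654, 3.4142, 3.8478]

Each diagonal entry of L is the vertex degree and each off-diagonal entry is -1 where an edge is present, 0 otherwise; in the order [1, 2, 3, 4, 5, 6, 7, 8] the diagonal is [1, 2, 2, 2, 2, 2, 2, 1]. Diagonalising L (or applying a numerical eigensolver to the 8x8 matrix) gives the spectrum above. There is one zero in the spectrum, matching the 1 component.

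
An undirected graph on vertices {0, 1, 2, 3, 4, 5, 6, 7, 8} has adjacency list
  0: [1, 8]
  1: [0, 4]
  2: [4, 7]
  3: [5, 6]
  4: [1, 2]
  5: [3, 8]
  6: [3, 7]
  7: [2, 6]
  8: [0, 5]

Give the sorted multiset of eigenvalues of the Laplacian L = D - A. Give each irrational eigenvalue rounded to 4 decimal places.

Reading degrees in the order [0, 1, 2, 3, 4, 5, 6, 7, 8] gives [2, 2, 2, 2, 2, 2, 2, 2, 2]; set D = diag(2, 2, 2, 2, 2, 2, 2, 2, 2) and form L = D - A. L is symmetric positive semidefinite, so every eigenvalue is real and nonnegative. There is one zero in the spectrum, matching the 1 component. By the matrix-tree theorem the graph has (1/9) * product of the nonzero eigenvalues = 9 spanning trees.

[0, 0.4679, 0.4679, 1.6527, 1.6527, 3, 3, 3.8794, 3.8794]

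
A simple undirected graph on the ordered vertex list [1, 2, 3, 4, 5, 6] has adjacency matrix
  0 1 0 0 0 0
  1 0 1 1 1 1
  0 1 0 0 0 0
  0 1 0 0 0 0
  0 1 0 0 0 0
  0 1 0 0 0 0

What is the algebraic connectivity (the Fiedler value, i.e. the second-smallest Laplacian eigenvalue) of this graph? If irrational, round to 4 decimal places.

1

With the vertex order [1, 2, 3, 4, 5, 6], the degrees are [1, 5, 1, 1, 1, 1], giving D = diag(1, 5, 1, 1, 1, 1) and L = D - A. The smallest Laplacian eigenvalue is always 0. The next one, lambda_2 = 1, measures how hard the graph is to disconnect: larger values mean better connectivity. There is one zero in the spectrum, matching the 1 component. The eigenvalues sum to 10, which equals trace(L) = 2|E|.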